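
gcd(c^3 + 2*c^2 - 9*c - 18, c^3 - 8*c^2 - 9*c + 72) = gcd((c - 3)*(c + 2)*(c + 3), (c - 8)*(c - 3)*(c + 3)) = c^2 - 9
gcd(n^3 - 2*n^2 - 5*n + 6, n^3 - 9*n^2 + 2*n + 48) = n^2 - n - 6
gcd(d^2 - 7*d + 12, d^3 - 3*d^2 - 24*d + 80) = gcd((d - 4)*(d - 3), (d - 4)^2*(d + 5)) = d - 4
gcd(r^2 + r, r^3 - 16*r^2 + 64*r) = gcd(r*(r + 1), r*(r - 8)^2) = r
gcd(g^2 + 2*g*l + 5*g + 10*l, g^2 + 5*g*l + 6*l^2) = g + 2*l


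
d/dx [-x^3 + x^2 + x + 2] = -3*x^2 + 2*x + 1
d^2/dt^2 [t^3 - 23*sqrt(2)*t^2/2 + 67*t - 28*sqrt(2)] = 6*t - 23*sqrt(2)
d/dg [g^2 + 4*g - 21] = 2*g + 4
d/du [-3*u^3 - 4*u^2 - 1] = u*(-9*u - 8)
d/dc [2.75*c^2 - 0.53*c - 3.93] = 5.5*c - 0.53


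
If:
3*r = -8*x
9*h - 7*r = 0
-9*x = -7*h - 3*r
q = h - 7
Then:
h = 0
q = -7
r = 0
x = 0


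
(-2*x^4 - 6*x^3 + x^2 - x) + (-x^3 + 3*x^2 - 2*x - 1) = -2*x^4 - 7*x^3 + 4*x^2 - 3*x - 1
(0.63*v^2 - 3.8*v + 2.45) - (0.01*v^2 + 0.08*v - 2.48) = 0.62*v^2 - 3.88*v + 4.93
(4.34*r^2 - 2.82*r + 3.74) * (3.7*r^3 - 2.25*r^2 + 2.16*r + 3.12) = 16.058*r^5 - 20.199*r^4 + 29.5574*r^3 - 0.9654*r^2 - 0.719999999999999*r + 11.6688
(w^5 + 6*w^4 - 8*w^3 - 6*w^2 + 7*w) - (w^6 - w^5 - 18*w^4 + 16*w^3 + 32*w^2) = -w^6 + 2*w^5 + 24*w^4 - 24*w^3 - 38*w^2 + 7*w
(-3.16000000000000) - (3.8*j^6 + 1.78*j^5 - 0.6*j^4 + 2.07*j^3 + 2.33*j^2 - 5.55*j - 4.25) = -3.8*j^6 - 1.78*j^5 + 0.6*j^4 - 2.07*j^3 - 2.33*j^2 + 5.55*j + 1.09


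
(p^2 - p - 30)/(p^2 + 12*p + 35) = (p - 6)/(p + 7)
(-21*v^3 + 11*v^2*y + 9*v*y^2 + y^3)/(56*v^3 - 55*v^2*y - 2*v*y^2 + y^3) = (3*v + y)/(-8*v + y)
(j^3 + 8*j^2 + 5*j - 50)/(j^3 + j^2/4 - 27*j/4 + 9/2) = 4*(j^2 + 10*j + 25)/(4*j^2 + 9*j - 9)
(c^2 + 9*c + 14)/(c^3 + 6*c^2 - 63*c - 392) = (c + 2)/(c^2 - c - 56)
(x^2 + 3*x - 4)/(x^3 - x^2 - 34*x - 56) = (x - 1)/(x^2 - 5*x - 14)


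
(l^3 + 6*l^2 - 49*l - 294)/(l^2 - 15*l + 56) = (l^2 + 13*l + 42)/(l - 8)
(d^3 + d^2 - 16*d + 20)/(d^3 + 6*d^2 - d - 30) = (d - 2)/(d + 3)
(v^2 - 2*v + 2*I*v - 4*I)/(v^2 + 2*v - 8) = (v + 2*I)/(v + 4)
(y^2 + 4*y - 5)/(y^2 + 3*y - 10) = (y - 1)/(y - 2)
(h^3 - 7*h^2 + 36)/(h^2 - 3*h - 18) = (h^2 - h - 6)/(h + 3)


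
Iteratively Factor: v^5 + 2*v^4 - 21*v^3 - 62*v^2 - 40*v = (v + 4)*(v^4 - 2*v^3 - 13*v^2 - 10*v) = (v + 1)*(v + 4)*(v^3 - 3*v^2 - 10*v) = v*(v + 1)*(v + 4)*(v^2 - 3*v - 10) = v*(v - 5)*(v + 1)*(v + 4)*(v + 2)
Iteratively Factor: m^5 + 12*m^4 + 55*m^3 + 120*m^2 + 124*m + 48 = (m + 2)*(m^4 + 10*m^3 + 35*m^2 + 50*m + 24) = (m + 1)*(m + 2)*(m^3 + 9*m^2 + 26*m + 24) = (m + 1)*(m + 2)*(m + 3)*(m^2 + 6*m + 8) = (m + 1)*(m + 2)^2*(m + 3)*(m + 4)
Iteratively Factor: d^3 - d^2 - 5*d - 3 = (d + 1)*(d^2 - 2*d - 3) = (d + 1)^2*(d - 3)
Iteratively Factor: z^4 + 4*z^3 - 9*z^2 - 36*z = (z - 3)*(z^3 + 7*z^2 + 12*z) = z*(z - 3)*(z^2 + 7*z + 12) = z*(z - 3)*(z + 4)*(z + 3)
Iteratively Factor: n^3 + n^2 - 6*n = (n - 2)*(n^2 + 3*n) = (n - 2)*(n + 3)*(n)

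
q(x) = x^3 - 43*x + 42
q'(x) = 3*x^2 - 43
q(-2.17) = 125.09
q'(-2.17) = -28.87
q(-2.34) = 129.81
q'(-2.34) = -26.57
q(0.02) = 41.14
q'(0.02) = -43.00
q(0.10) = 37.70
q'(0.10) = -42.97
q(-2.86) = 141.59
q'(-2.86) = -18.46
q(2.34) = -45.81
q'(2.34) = -26.57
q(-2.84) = 141.21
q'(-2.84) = -18.80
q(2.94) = -59.01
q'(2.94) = -17.07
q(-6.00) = 84.00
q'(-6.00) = 65.00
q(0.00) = 42.00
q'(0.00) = -43.00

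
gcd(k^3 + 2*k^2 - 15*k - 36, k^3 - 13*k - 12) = k^2 - k - 12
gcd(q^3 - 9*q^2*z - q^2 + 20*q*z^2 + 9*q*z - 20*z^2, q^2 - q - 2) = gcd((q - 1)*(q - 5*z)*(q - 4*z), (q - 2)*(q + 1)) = 1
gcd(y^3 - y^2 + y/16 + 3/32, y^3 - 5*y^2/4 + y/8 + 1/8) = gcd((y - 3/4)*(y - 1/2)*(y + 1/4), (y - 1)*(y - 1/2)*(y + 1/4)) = y^2 - y/4 - 1/8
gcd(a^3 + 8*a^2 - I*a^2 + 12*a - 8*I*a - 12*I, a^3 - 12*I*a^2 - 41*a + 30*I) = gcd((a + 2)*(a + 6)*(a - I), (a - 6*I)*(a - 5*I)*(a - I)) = a - I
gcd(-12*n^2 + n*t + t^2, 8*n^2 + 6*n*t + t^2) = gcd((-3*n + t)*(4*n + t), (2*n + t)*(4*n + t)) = 4*n + t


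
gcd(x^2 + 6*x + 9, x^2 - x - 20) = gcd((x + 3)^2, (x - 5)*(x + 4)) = 1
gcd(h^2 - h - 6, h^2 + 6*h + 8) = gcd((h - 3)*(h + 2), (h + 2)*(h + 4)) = h + 2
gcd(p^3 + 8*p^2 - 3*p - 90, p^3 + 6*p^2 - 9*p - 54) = p^2 + 3*p - 18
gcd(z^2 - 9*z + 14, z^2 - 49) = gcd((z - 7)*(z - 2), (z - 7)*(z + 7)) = z - 7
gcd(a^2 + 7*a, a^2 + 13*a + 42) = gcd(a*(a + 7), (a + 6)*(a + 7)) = a + 7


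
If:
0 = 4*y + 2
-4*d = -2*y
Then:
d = -1/4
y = -1/2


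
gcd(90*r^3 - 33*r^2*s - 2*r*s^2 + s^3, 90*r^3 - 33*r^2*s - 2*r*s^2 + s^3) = 90*r^3 - 33*r^2*s - 2*r*s^2 + s^3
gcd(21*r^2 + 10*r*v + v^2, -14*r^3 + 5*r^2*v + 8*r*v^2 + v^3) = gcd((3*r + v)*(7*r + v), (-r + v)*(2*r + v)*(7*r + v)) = 7*r + v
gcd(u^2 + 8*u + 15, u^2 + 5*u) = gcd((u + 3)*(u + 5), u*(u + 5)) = u + 5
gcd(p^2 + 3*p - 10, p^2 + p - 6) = p - 2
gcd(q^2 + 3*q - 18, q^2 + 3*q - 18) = q^2 + 3*q - 18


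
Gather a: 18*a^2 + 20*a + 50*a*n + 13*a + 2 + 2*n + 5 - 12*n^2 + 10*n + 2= 18*a^2 + a*(50*n + 33) - 12*n^2 + 12*n + 9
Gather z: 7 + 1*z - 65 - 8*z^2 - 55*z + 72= -8*z^2 - 54*z + 14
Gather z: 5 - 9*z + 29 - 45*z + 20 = 54 - 54*z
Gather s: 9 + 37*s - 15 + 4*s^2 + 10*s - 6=4*s^2 + 47*s - 12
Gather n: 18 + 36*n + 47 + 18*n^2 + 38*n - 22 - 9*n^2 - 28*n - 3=9*n^2 + 46*n + 40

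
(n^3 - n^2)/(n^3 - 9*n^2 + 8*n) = n/(n - 8)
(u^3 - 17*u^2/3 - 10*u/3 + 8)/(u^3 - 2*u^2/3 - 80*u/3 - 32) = (u - 1)/(u + 4)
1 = 1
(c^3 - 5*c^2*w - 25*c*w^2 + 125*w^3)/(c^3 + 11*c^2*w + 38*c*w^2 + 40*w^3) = (c^2 - 10*c*w + 25*w^2)/(c^2 + 6*c*w + 8*w^2)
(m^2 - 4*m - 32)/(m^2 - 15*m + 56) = (m + 4)/(m - 7)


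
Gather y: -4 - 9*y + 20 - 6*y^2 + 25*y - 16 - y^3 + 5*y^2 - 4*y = -y^3 - y^2 + 12*y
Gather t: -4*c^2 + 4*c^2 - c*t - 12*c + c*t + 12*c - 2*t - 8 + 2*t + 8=0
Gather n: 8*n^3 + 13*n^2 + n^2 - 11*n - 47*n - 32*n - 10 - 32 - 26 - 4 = 8*n^3 + 14*n^2 - 90*n - 72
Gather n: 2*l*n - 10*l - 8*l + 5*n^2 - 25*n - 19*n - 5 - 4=-18*l + 5*n^2 + n*(2*l - 44) - 9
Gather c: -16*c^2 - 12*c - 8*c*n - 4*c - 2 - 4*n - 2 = -16*c^2 + c*(-8*n - 16) - 4*n - 4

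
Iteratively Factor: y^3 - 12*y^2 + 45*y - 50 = (y - 5)*(y^2 - 7*y + 10) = (y - 5)*(y - 2)*(y - 5)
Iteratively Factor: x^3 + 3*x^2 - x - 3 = (x + 3)*(x^2 - 1) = (x - 1)*(x + 3)*(x + 1)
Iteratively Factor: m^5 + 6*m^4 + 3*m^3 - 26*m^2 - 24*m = (m - 2)*(m^4 + 8*m^3 + 19*m^2 + 12*m) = (m - 2)*(m + 3)*(m^3 + 5*m^2 + 4*m) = m*(m - 2)*(m + 3)*(m^2 + 5*m + 4) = m*(m - 2)*(m + 1)*(m + 3)*(m + 4)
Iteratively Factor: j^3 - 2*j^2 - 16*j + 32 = (j - 4)*(j^2 + 2*j - 8) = (j - 4)*(j - 2)*(j + 4)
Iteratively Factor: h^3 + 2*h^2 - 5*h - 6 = (h + 1)*(h^2 + h - 6) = (h - 2)*(h + 1)*(h + 3)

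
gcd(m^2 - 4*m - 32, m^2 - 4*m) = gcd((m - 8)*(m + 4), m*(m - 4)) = 1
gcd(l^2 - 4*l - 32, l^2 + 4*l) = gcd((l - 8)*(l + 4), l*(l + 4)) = l + 4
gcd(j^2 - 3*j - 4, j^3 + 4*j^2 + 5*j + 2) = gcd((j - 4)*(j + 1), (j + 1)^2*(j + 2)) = j + 1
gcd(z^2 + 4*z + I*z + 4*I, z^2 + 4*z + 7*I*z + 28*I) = z + 4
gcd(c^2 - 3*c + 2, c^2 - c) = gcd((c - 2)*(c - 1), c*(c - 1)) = c - 1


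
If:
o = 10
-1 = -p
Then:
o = 10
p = 1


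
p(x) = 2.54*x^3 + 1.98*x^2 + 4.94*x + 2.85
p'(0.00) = 4.94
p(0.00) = 2.85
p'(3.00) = 85.40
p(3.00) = 104.07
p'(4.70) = 191.88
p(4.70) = 333.52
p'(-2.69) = 49.43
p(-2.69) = -45.55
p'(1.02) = 16.91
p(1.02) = 12.64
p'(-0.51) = 4.90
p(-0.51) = 0.51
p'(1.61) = 31.07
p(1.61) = 26.54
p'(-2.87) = 56.34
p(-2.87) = -55.06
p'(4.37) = 167.76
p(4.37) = 274.22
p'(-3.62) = 90.46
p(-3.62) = -109.58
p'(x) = 7.62*x^2 + 3.96*x + 4.94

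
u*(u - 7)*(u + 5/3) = u^3 - 16*u^2/3 - 35*u/3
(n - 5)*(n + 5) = n^2 - 25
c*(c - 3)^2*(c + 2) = c^4 - 4*c^3 - 3*c^2 + 18*c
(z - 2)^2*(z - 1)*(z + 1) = z^4 - 4*z^3 + 3*z^2 + 4*z - 4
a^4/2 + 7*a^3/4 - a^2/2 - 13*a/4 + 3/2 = (a/2 + 1)*(a - 1)*(a - 1/2)*(a + 3)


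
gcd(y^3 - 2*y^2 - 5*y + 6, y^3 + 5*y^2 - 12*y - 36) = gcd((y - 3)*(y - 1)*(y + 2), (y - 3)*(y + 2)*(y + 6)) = y^2 - y - 6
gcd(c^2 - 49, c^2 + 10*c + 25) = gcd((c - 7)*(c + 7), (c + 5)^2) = 1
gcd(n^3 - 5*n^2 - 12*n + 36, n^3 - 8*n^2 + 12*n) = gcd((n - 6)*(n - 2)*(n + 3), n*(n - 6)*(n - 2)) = n^2 - 8*n + 12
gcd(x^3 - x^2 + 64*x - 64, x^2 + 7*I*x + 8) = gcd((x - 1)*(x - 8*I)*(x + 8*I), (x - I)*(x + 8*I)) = x + 8*I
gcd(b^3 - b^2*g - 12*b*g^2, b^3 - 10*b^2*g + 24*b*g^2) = b^2 - 4*b*g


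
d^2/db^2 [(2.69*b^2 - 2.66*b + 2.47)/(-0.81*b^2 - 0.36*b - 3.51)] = (5.05926*b^3 + 36.164232*b^2 - 49.697388*b - 59.5998)/(0.531441*b^6 + 0.708588*b^5 + 7.223661*b^4 + 6.187752*b^3 + 31.302531*b^2 + 13.305708*b + 43.243551)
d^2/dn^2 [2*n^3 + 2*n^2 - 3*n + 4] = 12*n + 4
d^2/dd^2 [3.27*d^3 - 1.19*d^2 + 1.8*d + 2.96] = 19.62*d - 2.38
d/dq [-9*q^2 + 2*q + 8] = 2 - 18*q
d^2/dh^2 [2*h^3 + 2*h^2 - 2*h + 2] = 12*h + 4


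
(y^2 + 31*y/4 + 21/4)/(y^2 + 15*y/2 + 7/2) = (4*y + 3)/(2*(2*y + 1))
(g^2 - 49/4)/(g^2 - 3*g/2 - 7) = (g + 7/2)/(g + 2)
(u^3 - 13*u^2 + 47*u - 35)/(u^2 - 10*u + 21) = (u^2 - 6*u + 5)/(u - 3)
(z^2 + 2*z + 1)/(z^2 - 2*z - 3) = (z + 1)/(z - 3)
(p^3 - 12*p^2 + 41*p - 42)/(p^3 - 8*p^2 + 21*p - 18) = (p - 7)/(p - 3)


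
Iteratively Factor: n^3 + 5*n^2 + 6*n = (n + 3)*(n^2 + 2*n) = n*(n + 3)*(n + 2)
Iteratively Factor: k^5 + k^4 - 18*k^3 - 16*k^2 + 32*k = (k - 4)*(k^4 + 5*k^3 + 2*k^2 - 8*k) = (k - 4)*(k + 4)*(k^3 + k^2 - 2*k) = k*(k - 4)*(k + 4)*(k^2 + k - 2) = k*(k - 4)*(k - 1)*(k + 4)*(k + 2)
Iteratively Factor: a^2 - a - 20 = (a + 4)*(a - 5)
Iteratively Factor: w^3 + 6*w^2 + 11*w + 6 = (w + 1)*(w^2 + 5*w + 6) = (w + 1)*(w + 2)*(w + 3)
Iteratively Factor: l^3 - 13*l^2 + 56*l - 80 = (l - 4)*(l^2 - 9*l + 20) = (l - 5)*(l - 4)*(l - 4)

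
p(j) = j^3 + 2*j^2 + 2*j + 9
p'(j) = 3*j^2 + 4*j + 2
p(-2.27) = 3.07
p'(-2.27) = 8.38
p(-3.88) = -27.06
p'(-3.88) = 31.64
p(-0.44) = 8.42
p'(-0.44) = 0.82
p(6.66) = 406.44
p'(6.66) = 161.71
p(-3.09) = -7.59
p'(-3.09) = 18.28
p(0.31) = 9.84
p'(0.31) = 3.53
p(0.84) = 12.68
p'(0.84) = 7.48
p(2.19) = 33.48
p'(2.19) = 25.15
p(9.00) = 918.00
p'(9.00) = 281.00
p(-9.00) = -576.00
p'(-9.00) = 209.00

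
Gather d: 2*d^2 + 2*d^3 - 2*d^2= 2*d^3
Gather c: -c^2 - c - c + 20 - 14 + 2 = -c^2 - 2*c + 8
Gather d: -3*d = -3*d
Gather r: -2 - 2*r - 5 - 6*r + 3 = -8*r - 4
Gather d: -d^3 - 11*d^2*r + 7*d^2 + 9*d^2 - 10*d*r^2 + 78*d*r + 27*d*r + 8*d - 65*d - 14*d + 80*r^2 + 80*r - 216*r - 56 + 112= -d^3 + d^2*(16 - 11*r) + d*(-10*r^2 + 105*r - 71) + 80*r^2 - 136*r + 56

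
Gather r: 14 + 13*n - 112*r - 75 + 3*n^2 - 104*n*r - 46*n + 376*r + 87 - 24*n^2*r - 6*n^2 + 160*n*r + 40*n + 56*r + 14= -3*n^2 + 7*n + r*(-24*n^2 + 56*n + 320) + 40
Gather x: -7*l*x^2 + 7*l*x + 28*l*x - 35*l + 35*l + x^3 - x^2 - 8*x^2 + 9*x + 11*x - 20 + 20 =x^3 + x^2*(-7*l - 9) + x*(35*l + 20)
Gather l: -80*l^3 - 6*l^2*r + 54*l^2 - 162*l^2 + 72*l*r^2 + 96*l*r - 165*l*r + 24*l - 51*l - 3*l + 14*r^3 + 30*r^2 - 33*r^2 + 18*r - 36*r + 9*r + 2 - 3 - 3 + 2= -80*l^3 + l^2*(-6*r - 108) + l*(72*r^2 - 69*r - 30) + 14*r^3 - 3*r^2 - 9*r - 2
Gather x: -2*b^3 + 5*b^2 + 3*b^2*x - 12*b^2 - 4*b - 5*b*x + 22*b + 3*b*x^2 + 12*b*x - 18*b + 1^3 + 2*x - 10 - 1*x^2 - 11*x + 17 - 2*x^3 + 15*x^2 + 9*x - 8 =-2*b^3 - 7*b^2 - 2*x^3 + x^2*(3*b + 14) + x*(3*b^2 + 7*b)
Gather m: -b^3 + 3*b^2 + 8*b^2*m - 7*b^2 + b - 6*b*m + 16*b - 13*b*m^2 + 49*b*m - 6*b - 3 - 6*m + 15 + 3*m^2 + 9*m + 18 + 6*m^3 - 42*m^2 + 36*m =-b^3 - 4*b^2 + 11*b + 6*m^3 + m^2*(-13*b - 39) + m*(8*b^2 + 43*b + 39) + 30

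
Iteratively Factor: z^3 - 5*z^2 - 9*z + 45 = (z + 3)*(z^2 - 8*z + 15) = (z - 5)*(z + 3)*(z - 3)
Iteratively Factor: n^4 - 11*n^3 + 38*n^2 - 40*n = (n)*(n^3 - 11*n^2 + 38*n - 40) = n*(n - 2)*(n^2 - 9*n + 20) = n*(n - 4)*(n - 2)*(n - 5)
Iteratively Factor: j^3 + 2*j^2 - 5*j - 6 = (j + 1)*(j^2 + j - 6) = (j + 1)*(j + 3)*(j - 2)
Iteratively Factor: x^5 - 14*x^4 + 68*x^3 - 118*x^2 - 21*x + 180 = (x - 4)*(x^4 - 10*x^3 + 28*x^2 - 6*x - 45) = (x - 4)*(x - 3)*(x^3 - 7*x^2 + 7*x + 15) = (x - 4)*(x - 3)*(x + 1)*(x^2 - 8*x + 15) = (x - 5)*(x - 4)*(x - 3)*(x + 1)*(x - 3)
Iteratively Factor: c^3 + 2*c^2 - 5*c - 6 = (c - 2)*(c^2 + 4*c + 3) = (c - 2)*(c + 1)*(c + 3)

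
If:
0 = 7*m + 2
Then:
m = -2/7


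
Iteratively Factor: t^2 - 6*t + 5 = (t - 1)*(t - 5)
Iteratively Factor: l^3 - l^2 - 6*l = (l - 3)*(l^2 + 2*l) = l*(l - 3)*(l + 2)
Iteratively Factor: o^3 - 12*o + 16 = (o - 2)*(o^2 + 2*o - 8) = (o - 2)*(o + 4)*(o - 2)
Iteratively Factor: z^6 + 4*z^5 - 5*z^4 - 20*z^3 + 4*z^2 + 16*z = (z + 2)*(z^5 + 2*z^4 - 9*z^3 - 2*z^2 + 8*z) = (z + 2)*(z + 4)*(z^4 - 2*z^3 - z^2 + 2*z) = (z - 2)*(z + 2)*(z + 4)*(z^3 - z) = (z - 2)*(z + 1)*(z + 2)*(z + 4)*(z^2 - z) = (z - 2)*(z - 1)*(z + 1)*(z + 2)*(z + 4)*(z)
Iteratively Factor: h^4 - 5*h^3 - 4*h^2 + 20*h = (h + 2)*(h^3 - 7*h^2 + 10*h) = (h - 2)*(h + 2)*(h^2 - 5*h) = (h - 5)*(h - 2)*(h + 2)*(h)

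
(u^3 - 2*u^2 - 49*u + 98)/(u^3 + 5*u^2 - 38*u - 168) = (u^2 - 9*u + 14)/(u^2 - 2*u - 24)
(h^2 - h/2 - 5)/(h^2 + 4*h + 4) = (h - 5/2)/(h + 2)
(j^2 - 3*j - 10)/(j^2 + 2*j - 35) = (j + 2)/(j + 7)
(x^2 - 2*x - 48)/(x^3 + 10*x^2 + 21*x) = (x^2 - 2*x - 48)/(x*(x^2 + 10*x + 21))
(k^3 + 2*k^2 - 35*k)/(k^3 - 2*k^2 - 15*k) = (k + 7)/(k + 3)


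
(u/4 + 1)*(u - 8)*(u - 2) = u^3/4 - 3*u^2/2 - 6*u + 16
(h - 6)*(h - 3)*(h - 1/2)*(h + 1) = h^4 - 17*h^3/2 + 13*h^2 + 27*h/2 - 9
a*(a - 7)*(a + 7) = a^3 - 49*a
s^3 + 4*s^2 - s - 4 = (s - 1)*(s + 1)*(s + 4)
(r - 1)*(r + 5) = r^2 + 4*r - 5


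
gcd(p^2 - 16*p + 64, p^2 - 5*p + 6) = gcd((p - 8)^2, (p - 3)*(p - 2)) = 1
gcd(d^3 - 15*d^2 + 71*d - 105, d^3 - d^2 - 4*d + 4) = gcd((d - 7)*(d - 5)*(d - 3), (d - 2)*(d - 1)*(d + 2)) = 1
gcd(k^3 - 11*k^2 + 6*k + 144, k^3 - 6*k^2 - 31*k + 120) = k - 8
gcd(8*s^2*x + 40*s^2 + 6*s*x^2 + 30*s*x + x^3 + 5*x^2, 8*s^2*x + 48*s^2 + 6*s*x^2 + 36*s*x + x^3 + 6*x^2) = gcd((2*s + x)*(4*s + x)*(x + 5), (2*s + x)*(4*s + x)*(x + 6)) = 8*s^2 + 6*s*x + x^2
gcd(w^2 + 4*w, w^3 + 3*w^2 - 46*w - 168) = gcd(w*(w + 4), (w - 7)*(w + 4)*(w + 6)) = w + 4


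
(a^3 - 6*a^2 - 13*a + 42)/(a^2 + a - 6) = a - 7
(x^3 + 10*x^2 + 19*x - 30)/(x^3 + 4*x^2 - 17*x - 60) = (x^2 + 5*x - 6)/(x^2 - x - 12)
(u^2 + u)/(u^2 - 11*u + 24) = u*(u + 1)/(u^2 - 11*u + 24)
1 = 1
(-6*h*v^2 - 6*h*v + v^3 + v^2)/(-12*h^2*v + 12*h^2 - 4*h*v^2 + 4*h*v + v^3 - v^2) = v*(v + 1)/(2*h*v - 2*h + v^2 - v)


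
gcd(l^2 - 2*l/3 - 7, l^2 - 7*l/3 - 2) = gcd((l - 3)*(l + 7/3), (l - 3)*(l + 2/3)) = l - 3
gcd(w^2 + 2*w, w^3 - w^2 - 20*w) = w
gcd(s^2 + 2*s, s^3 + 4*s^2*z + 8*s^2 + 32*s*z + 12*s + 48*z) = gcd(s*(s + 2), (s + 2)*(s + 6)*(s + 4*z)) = s + 2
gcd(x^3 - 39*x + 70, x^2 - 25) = x - 5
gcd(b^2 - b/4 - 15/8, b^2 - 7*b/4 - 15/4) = b + 5/4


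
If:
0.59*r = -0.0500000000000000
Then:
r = -0.08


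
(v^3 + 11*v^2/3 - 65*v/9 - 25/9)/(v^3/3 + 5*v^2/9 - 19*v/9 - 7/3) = (9*v^3 + 33*v^2 - 65*v - 25)/(3*v^3 + 5*v^2 - 19*v - 21)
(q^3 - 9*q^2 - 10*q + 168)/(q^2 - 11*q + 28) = (q^2 - 2*q - 24)/(q - 4)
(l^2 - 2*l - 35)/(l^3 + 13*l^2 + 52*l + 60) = (l - 7)/(l^2 + 8*l + 12)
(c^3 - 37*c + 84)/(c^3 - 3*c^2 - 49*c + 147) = (c - 4)/(c - 7)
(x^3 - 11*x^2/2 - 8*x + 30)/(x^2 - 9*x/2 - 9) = (2*x^2 + x - 10)/(2*x + 3)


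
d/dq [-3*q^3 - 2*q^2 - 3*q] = -9*q^2 - 4*q - 3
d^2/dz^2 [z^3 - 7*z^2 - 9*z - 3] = 6*z - 14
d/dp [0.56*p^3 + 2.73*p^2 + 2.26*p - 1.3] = 1.68*p^2 + 5.46*p + 2.26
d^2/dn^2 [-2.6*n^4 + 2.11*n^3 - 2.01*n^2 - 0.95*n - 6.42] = -31.2*n^2 + 12.66*n - 4.02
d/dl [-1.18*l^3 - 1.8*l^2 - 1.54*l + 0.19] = -3.54*l^2 - 3.6*l - 1.54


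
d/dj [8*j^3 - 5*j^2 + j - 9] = 24*j^2 - 10*j + 1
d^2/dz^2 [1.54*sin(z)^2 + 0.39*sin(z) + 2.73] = -0.39*sin(z) + 3.08*cos(2*z)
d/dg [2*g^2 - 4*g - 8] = 4*g - 4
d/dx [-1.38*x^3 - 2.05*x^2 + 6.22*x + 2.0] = -4.14*x^2 - 4.1*x + 6.22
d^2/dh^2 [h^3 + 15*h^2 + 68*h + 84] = 6*h + 30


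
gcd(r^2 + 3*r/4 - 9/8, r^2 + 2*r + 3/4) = r + 3/2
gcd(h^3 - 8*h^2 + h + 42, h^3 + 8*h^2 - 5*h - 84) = h - 3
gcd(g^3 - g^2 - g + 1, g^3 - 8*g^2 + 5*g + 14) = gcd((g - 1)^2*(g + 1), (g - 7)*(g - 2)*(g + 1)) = g + 1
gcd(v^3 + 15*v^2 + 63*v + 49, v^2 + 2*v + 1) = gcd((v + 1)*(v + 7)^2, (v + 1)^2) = v + 1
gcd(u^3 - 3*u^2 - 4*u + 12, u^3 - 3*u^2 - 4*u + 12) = u^3 - 3*u^2 - 4*u + 12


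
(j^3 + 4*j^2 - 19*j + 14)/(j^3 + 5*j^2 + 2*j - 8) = (j^2 + 5*j - 14)/(j^2 + 6*j + 8)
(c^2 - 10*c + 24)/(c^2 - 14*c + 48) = (c - 4)/(c - 8)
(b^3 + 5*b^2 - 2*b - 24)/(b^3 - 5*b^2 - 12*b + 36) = (b + 4)/(b - 6)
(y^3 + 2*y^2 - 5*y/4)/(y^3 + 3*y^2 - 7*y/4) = (2*y + 5)/(2*y + 7)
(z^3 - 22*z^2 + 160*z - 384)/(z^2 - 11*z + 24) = (z^2 - 14*z + 48)/(z - 3)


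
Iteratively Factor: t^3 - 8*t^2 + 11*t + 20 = (t - 4)*(t^2 - 4*t - 5) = (t - 5)*(t - 4)*(t + 1)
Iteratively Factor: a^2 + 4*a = (a + 4)*(a)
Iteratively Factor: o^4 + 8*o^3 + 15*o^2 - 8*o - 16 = (o + 4)*(o^3 + 4*o^2 - o - 4) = (o + 4)^2*(o^2 - 1) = (o + 1)*(o + 4)^2*(o - 1)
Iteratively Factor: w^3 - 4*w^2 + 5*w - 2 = (w - 1)*(w^2 - 3*w + 2) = (w - 1)^2*(w - 2)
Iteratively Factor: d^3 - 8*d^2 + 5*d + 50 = (d + 2)*(d^2 - 10*d + 25) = (d - 5)*(d + 2)*(d - 5)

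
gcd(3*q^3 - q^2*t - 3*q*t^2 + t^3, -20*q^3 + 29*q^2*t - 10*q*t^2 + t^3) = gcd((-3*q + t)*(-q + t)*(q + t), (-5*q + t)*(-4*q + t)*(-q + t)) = q - t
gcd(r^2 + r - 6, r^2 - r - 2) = r - 2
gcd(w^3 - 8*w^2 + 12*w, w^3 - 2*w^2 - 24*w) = w^2 - 6*w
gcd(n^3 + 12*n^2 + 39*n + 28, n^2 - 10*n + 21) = 1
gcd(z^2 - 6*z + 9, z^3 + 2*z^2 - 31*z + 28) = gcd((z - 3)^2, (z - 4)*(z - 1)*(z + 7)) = 1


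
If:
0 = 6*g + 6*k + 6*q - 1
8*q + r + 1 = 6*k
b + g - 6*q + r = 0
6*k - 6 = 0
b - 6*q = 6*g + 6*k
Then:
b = 1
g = -53/45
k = 1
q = 31/90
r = 101/45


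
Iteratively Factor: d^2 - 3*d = (d)*(d - 3)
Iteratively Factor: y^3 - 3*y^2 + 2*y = (y)*(y^2 - 3*y + 2) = y*(y - 1)*(y - 2)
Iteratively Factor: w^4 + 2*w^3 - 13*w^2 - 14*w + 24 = (w - 1)*(w^3 + 3*w^2 - 10*w - 24) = (w - 1)*(w + 4)*(w^2 - w - 6) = (w - 1)*(w + 2)*(w + 4)*(w - 3)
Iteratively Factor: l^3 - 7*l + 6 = (l - 2)*(l^2 + 2*l - 3) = (l - 2)*(l + 3)*(l - 1)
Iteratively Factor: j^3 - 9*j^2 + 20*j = (j - 4)*(j^2 - 5*j) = j*(j - 4)*(j - 5)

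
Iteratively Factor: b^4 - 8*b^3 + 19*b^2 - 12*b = (b)*(b^3 - 8*b^2 + 19*b - 12) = b*(b - 1)*(b^2 - 7*b + 12) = b*(b - 4)*(b - 1)*(b - 3)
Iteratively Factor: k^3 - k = (k - 1)*(k^2 + k) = (k - 1)*(k + 1)*(k)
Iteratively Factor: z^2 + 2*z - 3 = (z + 3)*(z - 1)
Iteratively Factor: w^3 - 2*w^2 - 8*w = (w - 4)*(w^2 + 2*w) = w*(w - 4)*(w + 2)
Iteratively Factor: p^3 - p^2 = (p)*(p^2 - p) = p^2*(p - 1)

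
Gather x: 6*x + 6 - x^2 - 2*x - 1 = -x^2 + 4*x + 5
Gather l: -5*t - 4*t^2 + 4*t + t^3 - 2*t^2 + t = t^3 - 6*t^2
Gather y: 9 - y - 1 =8 - y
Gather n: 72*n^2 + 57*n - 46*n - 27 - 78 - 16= 72*n^2 + 11*n - 121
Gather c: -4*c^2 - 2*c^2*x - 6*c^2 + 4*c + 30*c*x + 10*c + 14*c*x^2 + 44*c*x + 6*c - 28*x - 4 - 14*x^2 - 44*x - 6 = c^2*(-2*x - 10) + c*(14*x^2 + 74*x + 20) - 14*x^2 - 72*x - 10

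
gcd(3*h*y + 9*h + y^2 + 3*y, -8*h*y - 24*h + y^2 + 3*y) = y + 3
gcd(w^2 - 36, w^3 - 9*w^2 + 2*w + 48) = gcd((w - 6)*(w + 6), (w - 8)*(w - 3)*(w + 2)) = 1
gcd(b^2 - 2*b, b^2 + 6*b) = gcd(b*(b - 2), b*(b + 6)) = b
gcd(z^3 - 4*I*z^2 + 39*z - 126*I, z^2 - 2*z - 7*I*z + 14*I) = z - 7*I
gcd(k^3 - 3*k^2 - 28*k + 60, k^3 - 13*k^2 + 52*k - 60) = k^2 - 8*k + 12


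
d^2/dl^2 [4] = 0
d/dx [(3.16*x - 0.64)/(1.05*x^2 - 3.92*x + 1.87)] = (-3.318*x^2 + 1.344*x + 3.4004)/(1.1025*x^4 - 8.232*x^3 + 19.2934*x^2 - 14.6608*x + 3.4969)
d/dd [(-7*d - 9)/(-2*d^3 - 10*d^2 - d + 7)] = (14*d^3 + 70*d^2 + 7*d - (7*d + 9)*(6*d^2 + 20*d + 1) - 49)/(2*d^3 + 10*d^2 + d - 7)^2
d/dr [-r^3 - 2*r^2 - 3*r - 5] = -3*r^2 - 4*r - 3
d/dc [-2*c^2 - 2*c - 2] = -4*c - 2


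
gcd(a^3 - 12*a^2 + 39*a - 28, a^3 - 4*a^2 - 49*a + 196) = a^2 - 11*a + 28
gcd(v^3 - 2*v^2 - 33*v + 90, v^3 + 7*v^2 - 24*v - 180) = v^2 + v - 30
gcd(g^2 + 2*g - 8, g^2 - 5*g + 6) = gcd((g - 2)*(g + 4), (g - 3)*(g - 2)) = g - 2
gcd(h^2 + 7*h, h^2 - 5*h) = h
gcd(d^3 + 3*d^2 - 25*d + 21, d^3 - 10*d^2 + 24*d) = 1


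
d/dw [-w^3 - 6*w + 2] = -3*w^2 - 6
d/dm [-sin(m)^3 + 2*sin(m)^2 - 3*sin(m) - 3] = (-3*sin(m)^2 + 4*sin(m) - 3)*cos(m)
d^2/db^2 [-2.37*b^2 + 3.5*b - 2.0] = -4.74000000000000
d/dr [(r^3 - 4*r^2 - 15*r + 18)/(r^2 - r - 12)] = (r^2 - 8*r + 22)/(r^2 - 8*r + 16)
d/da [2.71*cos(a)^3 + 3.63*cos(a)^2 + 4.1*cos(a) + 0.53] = (8.13*sin(a)^2 - 7.26*cos(a) - 12.23)*sin(a)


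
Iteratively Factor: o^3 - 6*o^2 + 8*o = (o - 2)*(o^2 - 4*o) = o*(o - 2)*(o - 4)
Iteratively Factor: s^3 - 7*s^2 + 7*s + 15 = (s - 3)*(s^2 - 4*s - 5) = (s - 5)*(s - 3)*(s + 1)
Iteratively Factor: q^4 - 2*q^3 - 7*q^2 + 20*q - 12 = (q - 2)*(q^3 - 7*q + 6) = (q - 2)^2*(q^2 + 2*q - 3) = (q - 2)^2*(q + 3)*(q - 1)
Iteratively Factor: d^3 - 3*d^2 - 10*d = (d + 2)*(d^2 - 5*d) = (d - 5)*(d + 2)*(d)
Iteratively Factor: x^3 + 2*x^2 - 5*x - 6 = (x + 1)*(x^2 + x - 6) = (x - 2)*(x + 1)*(x + 3)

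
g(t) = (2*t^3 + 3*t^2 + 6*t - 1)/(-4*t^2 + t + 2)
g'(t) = (8*t - 1)*(2*t^3 + 3*t^2 + 6*t - 1)/(-4*t^2 + t + 2)^2 + (6*t^2 + 6*t + 6)/(-4*t^2 + t + 2) = (-8*t^4 + 4*t^3 + 39*t^2 + 4*t + 13)/(16*t^4 - 8*t^3 - 15*t^2 + 4*t + 4)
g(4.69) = -3.68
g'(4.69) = -0.39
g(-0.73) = 5.29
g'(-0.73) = 36.42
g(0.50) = 2.00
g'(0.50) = 11.00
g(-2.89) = 1.21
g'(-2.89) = -0.28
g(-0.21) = -1.33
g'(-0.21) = 5.31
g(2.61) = -3.12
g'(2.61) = -0.02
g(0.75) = 12.06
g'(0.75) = 148.38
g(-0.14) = -1.00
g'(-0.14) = 4.16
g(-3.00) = 1.24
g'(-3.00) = -0.30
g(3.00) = -3.16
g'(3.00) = -0.17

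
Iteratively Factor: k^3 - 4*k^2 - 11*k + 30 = (k - 5)*(k^2 + k - 6) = (k - 5)*(k - 2)*(k + 3)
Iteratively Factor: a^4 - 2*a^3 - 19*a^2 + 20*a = (a)*(a^3 - 2*a^2 - 19*a + 20) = a*(a - 1)*(a^2 - a - 20) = a*(a - 5)*(a - 1)*(a + 4)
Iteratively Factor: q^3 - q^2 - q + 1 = (q - 1)*(q^2 - 1) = (q - 1)*(q + 1)*(q - 1)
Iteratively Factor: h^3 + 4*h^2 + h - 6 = (h + 2)*(h^2 + 2*h - 3) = (h - 1)*(h + 2)*(h + 3)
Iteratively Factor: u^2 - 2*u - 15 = (u + 3)*(u - 5)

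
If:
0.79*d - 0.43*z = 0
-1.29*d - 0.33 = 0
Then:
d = -0.26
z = -0.47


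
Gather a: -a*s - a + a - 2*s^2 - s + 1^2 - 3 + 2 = -a*s - 2*s^2 - s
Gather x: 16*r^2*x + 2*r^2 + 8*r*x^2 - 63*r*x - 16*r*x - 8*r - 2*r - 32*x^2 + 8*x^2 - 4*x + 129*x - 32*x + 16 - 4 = 2*r^2 - 10*r + x^2*(8*r - 24) + x*(16*r^2 - 79*r + 93) + 12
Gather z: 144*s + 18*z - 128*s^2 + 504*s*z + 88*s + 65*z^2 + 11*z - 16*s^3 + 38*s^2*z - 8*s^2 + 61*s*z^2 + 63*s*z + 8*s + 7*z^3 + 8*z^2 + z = -16*s^3 - 136*s^2 + 240*s + 7*z^3 + z^2*(61*s + 73) + z*(38*s^2 + 567*s + 30)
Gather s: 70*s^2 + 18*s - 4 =70*s^2 + 18*s - 4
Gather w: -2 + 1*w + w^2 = w^2 + w - 2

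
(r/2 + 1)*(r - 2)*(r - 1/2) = r^3/2 - r^2/4 - 2*r + 1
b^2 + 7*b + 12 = (b + 3)*(b + 4)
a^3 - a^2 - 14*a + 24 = (a - 3)*(a - 2)*(a + 4)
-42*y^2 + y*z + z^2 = (-6*y + z)*(7*y + z)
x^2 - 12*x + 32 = (x - 8)*(x - 4)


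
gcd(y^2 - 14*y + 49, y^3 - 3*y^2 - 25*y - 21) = y - 7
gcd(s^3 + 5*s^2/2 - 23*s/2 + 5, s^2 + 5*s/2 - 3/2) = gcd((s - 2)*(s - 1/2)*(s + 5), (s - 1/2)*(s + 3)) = s - 1/2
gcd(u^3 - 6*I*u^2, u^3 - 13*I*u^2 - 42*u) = u^2 - 6*I*u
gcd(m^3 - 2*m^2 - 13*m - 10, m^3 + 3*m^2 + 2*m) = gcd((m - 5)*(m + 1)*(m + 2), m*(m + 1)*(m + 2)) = m^2 + 3*m + 2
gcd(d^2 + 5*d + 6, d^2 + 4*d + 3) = d + 3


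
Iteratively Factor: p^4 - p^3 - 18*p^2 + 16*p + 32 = (p - 4)*(p^3 + 3*p^2 - 6*p - 8) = (p - 4)*(p - 2)*(p^2 + 5*p + 4) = (p - 4)*(p - 2)*(p + 4)*(p + 1)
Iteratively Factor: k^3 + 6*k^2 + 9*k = (k + 3)*(k^2 + 3*k) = k*(k + 3)*(k + 3)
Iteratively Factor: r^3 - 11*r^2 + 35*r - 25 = (r - 5)*(r^2 - 6*r + 5) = (r - 5)*(r - 1)*(r - 5)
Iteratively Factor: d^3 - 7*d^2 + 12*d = (d - 4)*(d^2 - 3*d) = (d - 4)*(d - 3)*(d)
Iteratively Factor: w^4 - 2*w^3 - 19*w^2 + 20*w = (w)*(w^3 - 2*w^2 - 19*w + 20) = w*(w - 5)*(w^2 + 3*w - 4) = w*(w - 5)*(w + 4)*(w - 1)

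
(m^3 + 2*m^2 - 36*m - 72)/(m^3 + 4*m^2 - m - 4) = (m^3 + 2*m^2 - 36*m - 72)/(m^3 + 4*m^2 - m - 4)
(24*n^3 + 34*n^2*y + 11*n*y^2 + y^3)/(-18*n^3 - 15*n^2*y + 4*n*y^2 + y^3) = (4*n + y)/(-3*n + y)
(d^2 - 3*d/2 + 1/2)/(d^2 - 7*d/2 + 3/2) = (d - 1)/(d - 3)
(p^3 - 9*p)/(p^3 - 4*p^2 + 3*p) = (p + 3)/(p - 1)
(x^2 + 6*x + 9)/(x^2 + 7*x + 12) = (x + 3)/(x + 4)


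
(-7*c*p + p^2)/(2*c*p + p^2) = (-7*c + p)/(2*c + p)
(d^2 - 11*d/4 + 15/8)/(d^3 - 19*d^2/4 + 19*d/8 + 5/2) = (2*d - 3)/(2*d^2 - 7*d - 4)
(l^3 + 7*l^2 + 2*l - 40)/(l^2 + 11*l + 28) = (l^2 + 3*l - 10)/(l + 7)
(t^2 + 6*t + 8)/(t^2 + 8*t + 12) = (t + 4)/(t + 6)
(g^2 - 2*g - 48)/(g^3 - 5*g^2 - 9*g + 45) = (g^2 - 2*g - 48)/(g^3 - 5*g^2 - 9*g + 45)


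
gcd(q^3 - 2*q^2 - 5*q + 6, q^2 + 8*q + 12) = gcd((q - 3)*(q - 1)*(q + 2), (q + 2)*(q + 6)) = q + 2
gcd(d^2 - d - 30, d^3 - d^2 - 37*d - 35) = d + 5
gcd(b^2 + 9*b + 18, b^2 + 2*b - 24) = b + 6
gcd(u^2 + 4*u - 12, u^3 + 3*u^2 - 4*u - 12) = u - 2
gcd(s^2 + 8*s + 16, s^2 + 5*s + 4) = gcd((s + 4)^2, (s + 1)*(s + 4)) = s + 4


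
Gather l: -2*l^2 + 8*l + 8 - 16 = -2*l^2 + 8*l - 8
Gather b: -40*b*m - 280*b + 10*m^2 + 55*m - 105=b*(-40*m - 280) + 10*m^2 + 55*m - 105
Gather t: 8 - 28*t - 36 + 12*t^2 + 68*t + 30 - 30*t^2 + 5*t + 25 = -18*t^2 + 45*t + 27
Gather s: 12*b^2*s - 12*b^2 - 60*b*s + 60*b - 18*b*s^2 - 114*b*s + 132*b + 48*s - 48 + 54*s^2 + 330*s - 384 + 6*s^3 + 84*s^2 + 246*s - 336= -12*b^2 + 192*b + 6*s^3 + s^2*(138 - 18*b) + s*(12*b^2 - 174*b + 624) - 768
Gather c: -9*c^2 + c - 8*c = -9*c^2 - 7*c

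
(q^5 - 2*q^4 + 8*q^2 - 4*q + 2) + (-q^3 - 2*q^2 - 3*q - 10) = q^5 - 2*q^4 - q^3 + 6*q^2 - 7*q - 8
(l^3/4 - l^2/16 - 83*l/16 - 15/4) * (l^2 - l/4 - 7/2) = l^5/4 - l^4/8 - 387*l^3/64 - 143*l^2/64 + 611*l/32 + 105/8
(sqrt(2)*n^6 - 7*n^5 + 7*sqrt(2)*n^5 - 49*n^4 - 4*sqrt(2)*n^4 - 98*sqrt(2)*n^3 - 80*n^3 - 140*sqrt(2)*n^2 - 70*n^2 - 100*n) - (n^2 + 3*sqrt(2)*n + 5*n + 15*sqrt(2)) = sqrt(2)*n^6 - 7*n^5 + 7*sqrt(2)*n^5 - 49*n^4 - 4*sqrt(2)*n^4 - 98*sqrt(2)*n^3 - 80*n^3 - 140*sqrt(2)*n^2 - 71*n^2 - 105*n - 3*sqrt(2)*n - 15*sqrt(2)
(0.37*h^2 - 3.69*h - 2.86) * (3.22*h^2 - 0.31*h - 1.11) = 1.1914*h^4 - 11.9965*h^3 - 8.476*h^2 + 4.9825*h + 3.1746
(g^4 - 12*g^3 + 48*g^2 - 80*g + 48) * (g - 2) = g^5 - 14*g^4 + 72*g^3 - 176*g^2 + 208*g - 96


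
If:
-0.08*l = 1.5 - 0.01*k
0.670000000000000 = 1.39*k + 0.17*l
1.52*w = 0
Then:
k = 2.73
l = -18.41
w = 0.00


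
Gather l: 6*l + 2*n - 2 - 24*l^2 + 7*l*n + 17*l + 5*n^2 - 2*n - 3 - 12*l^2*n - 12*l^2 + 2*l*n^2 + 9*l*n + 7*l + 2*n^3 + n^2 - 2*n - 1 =l^2*(-12*n - 36) + l*(2*n^2 + 16*n + 30) + 2*n^3 + 6*n^2 - 2*n - 6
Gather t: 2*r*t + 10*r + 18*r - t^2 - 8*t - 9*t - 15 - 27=28*r - t^2 + t*(2*r - 17) - 42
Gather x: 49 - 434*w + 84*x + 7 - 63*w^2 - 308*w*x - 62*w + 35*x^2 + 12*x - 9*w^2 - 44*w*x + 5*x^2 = -72*w^2 - 496*w + 40*x^2 + x*(96 - 352*w) + 56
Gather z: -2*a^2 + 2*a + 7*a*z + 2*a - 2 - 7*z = -2*a^2 + 4*a + z*(7*a - 7) - 2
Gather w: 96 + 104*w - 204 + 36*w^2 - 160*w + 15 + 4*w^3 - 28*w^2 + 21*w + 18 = 4*w^3 + 8*w^2 - 35*w - 75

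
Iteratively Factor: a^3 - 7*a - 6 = (a - 3)*(a^2 + 3*a + 2) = (a - 3)*(a + 1)*(a + 2)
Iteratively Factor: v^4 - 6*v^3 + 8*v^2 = (v)*(v^3 - 6*v^2 + 8*v) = v*(v - 4)*(v^2 - 2*v) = v*(v - 4)*(v - 2)*(v)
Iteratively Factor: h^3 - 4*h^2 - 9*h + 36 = (h - 3)*(h^2 - h - 12) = (h - 3)*(h + 3)*(h - 4)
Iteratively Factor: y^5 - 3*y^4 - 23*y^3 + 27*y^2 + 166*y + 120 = (y - 5)*(y^4 + 2*y^3 - 13*y^2 - 38*y - 24) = (y - 5)*(y - 4)*(y^3 + 6*y^2 + 11*y + 6) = (y - 5)*(y - 4)*(y + 2)*(y^2 + 4*y + 3) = (y - 5)*(y - 4)*(y + 1)*(y + 2)*(y + 3)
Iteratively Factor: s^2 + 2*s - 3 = (s - 1)*(s + 3)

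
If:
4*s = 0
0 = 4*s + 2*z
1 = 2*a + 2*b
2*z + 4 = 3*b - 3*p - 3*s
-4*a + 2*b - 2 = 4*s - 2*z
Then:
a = -1/6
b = 2/3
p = -2/3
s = 0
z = 0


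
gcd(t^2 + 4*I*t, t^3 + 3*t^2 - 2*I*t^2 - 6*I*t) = t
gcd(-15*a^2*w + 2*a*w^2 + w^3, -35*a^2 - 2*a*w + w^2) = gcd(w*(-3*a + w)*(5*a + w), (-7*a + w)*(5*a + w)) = 5*a + w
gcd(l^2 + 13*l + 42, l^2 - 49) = l + 7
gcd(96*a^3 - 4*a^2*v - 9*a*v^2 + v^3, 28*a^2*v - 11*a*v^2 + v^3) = -4*a + v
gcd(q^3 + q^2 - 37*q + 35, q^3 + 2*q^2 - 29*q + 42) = q + 7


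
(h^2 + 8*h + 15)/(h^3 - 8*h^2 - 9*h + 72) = (h + 5)/(h^2 - 11*h + 24)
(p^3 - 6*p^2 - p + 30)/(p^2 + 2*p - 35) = (p^2 - p - 6)/(p + 7)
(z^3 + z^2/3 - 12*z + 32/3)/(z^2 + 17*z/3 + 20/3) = (3*z^2 - 11*z + 8)/(3*z + 5)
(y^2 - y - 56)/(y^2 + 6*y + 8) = (y^2 - y - 56)/(y^2 + 6*y + 8)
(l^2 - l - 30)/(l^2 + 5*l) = (l - 6)/l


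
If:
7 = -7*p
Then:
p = -1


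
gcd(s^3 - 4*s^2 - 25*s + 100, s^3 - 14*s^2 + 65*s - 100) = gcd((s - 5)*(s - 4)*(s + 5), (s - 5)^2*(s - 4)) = s^2 - 9*s + 20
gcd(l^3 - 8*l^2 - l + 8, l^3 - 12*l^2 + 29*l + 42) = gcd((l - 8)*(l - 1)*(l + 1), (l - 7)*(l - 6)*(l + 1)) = l + 1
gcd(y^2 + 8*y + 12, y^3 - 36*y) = y + 6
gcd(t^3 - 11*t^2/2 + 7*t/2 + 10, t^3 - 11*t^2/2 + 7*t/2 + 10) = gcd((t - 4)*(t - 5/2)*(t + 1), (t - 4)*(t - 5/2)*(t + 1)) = t^3 - 11*t^2/2 + 7*t/2 + 10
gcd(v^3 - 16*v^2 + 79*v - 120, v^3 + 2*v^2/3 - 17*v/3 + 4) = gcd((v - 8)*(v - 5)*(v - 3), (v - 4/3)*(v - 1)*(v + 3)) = 1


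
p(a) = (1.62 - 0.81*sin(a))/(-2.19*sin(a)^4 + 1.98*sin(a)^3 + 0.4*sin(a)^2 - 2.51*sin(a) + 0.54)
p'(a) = (1.62 - 0.81*sin(a))*(8.76*sin(a)^3*cos(a) - 5.94*sin(a)^2*cos(a) - 0.8*sin(a)*cos(a) + 2.51*cos(a))/(-2.19*sin(a)^4 + 1.98*sin(a)^3 + 0.4*sin(a)^2 - 2.51*sin(a) + 0.54)^2 - 0.81*cos(a)/(-2.19*sin(a)^4 + 1.98*sin(a)^3 + 0.4*sin(a)^2 - 2.51*sin(a) + 0.54)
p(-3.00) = 1.94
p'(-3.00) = -4.41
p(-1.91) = -18.38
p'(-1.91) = 439.58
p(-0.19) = 1.75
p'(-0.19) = 3.28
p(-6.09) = 17.46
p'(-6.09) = 439.66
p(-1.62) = -3.44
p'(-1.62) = 2.66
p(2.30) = -1.05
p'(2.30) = -2.19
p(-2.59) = 1.35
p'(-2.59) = 0.43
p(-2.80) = 1.43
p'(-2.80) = -1.24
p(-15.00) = 1.53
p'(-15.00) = 2.00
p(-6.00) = -13.90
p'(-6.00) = 275.85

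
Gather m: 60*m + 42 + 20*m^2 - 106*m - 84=20*m^2 - 46*m - 42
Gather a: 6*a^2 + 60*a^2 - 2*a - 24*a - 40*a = 66*a^2 - 66*a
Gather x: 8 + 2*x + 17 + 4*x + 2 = 6*x + 27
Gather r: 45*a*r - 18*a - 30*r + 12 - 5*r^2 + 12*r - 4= -18*a - 5*r^2 + r*(45*a - 18) + 8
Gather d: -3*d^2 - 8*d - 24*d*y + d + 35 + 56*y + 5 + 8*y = -3*d^2 + d*(-24*y - 7) + 64*y + 40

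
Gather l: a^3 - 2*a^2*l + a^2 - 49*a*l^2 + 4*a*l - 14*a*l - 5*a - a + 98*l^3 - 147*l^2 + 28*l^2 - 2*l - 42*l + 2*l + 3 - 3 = a^3 + a^2 - 6*a + 98*l^3 + l^2*(-49*a - 119) + l*(-2*a^2 - 10*a - 42)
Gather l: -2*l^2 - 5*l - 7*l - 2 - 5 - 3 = -2*l^2 - 12*l - 10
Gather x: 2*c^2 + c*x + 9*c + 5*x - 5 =2*c^2 + 9*c + x*(c + 5) - 5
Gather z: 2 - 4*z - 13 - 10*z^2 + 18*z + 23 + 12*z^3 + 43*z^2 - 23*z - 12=12*z^3 + 33*z^2 - 9*z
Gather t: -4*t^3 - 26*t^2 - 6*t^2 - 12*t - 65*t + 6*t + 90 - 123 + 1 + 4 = -4*t^3 - 32*t^2 - 71*t - 28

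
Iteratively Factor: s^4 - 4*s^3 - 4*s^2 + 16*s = (s - 2)*(s^3 - 2*s^2 - 8*s) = s*(s - 2)*(s^2 - 2*s - 8) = s*(s - 2)*(s + 2)*(s - 4)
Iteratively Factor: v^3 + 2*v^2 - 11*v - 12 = (v - 3)*(v^2 + 5*v + 4) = (v - 3)*(v + 1)*(v + 4)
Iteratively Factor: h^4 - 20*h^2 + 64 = (h + 2)*(h^3 - 2*h^2 - 16*h + 32) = (h - 4)*(h + 2)*(h^2 + 2*h - 8) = (h - 4)*(h - 2)*(h + 2)*(h + 4)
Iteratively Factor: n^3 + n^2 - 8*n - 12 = (n + 2)*(n^2 - n - 6) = (n - 3)*(n + 2)*(n + 2)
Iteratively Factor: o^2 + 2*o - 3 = (o + 3)*(o - 1)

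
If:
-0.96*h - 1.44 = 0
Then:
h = -1.50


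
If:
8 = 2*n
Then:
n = 4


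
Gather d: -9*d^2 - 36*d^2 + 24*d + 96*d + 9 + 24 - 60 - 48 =-45*d^2 + 120*d - 75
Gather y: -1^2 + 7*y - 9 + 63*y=70*y - 10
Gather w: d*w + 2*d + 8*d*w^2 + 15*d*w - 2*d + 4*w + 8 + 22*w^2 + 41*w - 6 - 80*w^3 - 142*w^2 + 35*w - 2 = -80*w^3 + w^2*(8*d - 120) + w*(16*d + 80)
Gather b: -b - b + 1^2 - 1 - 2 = -2*b - 2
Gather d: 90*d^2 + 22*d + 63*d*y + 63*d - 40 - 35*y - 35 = 90*d^2 + d*(63*y + 85) - 35*y - 75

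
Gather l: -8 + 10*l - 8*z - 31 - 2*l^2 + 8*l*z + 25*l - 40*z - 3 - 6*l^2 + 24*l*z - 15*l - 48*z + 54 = -8*l^2 + l*(32*z + 20) - 96*z + 12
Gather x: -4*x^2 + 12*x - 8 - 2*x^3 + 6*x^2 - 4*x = -2*x^3 + 2*x^2 + 8*x - 8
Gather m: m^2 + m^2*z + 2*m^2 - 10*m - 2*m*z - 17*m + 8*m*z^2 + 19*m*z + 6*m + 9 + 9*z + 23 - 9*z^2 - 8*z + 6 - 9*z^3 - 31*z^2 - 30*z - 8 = m^2*(z + 3) + m*(8*z^2 + 17*z - 21) - 9*z^3 - 40*z^2 - 29*z + 30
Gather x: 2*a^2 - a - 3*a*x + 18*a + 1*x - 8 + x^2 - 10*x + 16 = 2*a^2 + 17*a + x^2 + x*(-3*a - 9) + 8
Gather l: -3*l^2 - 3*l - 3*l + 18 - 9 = -3*l^2 - 6*l + 9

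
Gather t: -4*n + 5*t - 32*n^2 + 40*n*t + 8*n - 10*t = -32*n^2 + 4*n + t*(40*n - 5)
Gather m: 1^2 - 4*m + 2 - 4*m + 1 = 4 - 8*m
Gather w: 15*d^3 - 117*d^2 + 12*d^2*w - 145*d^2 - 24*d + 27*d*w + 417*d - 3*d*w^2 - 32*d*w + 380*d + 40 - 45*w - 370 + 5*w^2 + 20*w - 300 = 15*d^3 - 262*d^2 + 773*d + w^2*(5 - 3*d) + w*(12*d^2 - 5*d - 25) - 630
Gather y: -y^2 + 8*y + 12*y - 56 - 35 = -y^2 + 20*y - 91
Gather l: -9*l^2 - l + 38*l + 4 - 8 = -9*l^2 + 37*l - 4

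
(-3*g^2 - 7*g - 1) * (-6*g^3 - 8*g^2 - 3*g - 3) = 18*g^5 + 66*g^4 + 71*g^3 + 38*g^2 + 24*g + 3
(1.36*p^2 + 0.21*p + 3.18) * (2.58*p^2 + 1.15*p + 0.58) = 3.5088*p^4 + 2.1058*p^3 + 9.2347*p^2 + 3.7788*p + 1.8444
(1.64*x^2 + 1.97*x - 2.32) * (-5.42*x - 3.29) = -8.8888*x^3 - 16.073*x^2 + 6.0931*x + 7.6328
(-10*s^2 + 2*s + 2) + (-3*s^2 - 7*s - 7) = -13*s^2 - 5*s - 5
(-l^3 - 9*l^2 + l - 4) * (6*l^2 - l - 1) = -6*l^5 - 53*l^4 + 16*l^3 - 16*l^2 + 3*l + 4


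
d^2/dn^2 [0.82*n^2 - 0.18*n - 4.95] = 1.64000000000000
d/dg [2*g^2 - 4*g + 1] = 4*g - 4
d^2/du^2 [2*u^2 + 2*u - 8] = 4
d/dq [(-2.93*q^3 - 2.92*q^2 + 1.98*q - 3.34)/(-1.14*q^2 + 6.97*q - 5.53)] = (3.3402*q^4 - 40.8442*q^3 + 30.5135*q^2 + 24.68*q + 12.3304)/(1.2996*q^4 - 15.8916*q^3 + 61.1893*q^2 - 77.0882*q + 30.5809)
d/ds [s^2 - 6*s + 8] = 2*s - 6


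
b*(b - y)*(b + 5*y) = b^3 + 4*b^2*y - 5*b*y^2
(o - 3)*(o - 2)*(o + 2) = o^3 - 3*o^2 - 4*o + 12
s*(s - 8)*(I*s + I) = I*s^3 - 7*I*s^2 - 8*I*s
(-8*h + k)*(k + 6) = -8*h*k - 48*h + k^2 + 6*k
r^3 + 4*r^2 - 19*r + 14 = (r - 2)*(r - 1)*(r + 7)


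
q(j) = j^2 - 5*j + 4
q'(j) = 2*j - 5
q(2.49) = -2.25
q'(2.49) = -0.02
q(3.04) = -1.96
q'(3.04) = 1.08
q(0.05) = 3.75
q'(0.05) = -4.90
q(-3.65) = 35.57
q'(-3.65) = -12.30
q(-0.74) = 8.25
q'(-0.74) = -6.48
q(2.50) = -2.25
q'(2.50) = 0.00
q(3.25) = -1.69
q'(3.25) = 1.50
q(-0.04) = 4.20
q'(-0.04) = -5.08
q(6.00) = 10.00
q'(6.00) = 7.00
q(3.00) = -2.00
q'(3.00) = 1.00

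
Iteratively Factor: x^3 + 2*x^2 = (x)*(x^2 + 2*x) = x^2*(x + 2)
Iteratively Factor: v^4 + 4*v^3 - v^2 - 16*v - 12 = (v - 2)*(v^3 + 6*v^2 + 11*v + 6) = (v - 2)*(v + 1)*(v^2 + 5*v + 6) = (v - 2)*(v + 1)*(v + 3)*(v + 2)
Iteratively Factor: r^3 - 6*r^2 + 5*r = (r - 5)*(r^2 - r) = r*(r - 5)*(r - 1)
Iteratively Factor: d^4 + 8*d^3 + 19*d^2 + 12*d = (d + 1)*(d^3 + 7*d^2 + 12*d) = d*(d + 1)*(d^2 + 7*d + 12) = d*(d + 1)*(d + 4)*(d + 3)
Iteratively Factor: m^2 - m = (m - 1)*(m)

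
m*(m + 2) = m^2 + 2*m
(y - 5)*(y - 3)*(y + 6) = y^3 - 2*y^2 - 33*y + 90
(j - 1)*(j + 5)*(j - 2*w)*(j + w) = j^4 - j^3*w + 4*j^3 - 2*j^2*w^2 - 4*j^2*w - 5*j^2 - 8*j*w^2 + 5*j*w + 10*w^2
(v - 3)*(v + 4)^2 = v^3 + 5*v^2 - 8*v - 48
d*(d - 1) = d^2 - d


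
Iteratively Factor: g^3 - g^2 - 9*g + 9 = (g - 3)*(g^2 + 2*g - 3) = (g - 3)*(g + 3)*(g - 1)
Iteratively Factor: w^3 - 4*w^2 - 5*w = (w + 1)*(w^2 - 5*w) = (w - 5)*(w + 1)*(w)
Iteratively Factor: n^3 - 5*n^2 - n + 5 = (n - 5)*(n^2 - 1) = (n - 5)*(n - 1)*(n + 1)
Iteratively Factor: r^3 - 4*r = (r + 2)*(r^2 - 2*r) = r*(r + 2)*(r - 2)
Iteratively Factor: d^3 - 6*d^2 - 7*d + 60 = (d - 5)*(d^2 - d - 12) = (d - 5)*(d + 3)*(d - 4)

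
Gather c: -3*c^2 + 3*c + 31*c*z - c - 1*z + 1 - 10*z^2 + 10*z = -3*c^2 + c*(31*z + 2) - 10*z^2 + 9*z + 1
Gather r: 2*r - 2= 2*r - 2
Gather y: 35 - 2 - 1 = 32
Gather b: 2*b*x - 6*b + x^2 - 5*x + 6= b*(2*x - 6) + x^2 - 5*x + 6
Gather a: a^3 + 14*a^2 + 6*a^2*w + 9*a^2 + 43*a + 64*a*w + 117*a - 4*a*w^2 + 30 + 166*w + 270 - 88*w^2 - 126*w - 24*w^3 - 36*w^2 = a^3 + a^2*(6*w + 23) + a*(-4*w^2 + 64*w + 160) - 24*w^3 - 124*w^2 + 40*w + 300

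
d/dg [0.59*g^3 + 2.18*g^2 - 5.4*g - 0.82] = 1.77*g^2 + 4.36*g - 5.4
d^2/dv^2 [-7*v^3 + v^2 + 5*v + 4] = 2 - 42*v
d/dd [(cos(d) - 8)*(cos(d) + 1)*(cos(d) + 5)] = (-3*cos(d)^2 + 4*cos(d) + 43)*sin(d)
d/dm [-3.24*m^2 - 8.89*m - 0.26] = -6.48*m - 8.89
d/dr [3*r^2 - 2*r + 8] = 6*r - 2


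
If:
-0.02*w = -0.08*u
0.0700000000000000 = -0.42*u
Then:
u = -0.17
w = -0.67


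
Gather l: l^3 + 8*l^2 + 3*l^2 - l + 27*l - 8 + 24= l^3 + 11*l^2 + 26*l + 16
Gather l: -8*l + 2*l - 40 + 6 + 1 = -6*l - 33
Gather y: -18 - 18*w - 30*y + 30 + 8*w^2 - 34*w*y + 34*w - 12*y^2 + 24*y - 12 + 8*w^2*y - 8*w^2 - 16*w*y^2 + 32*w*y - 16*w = y^2*(-16*w - 12) + y*(8*w^2 - 2*w - 6)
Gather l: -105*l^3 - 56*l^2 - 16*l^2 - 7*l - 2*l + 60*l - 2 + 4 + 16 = -105*l^3 - 72*l^2 + 51*l + 18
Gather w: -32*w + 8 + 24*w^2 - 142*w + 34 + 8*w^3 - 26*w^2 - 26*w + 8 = 8*w^3 - 2*w^2 - 200*w + 50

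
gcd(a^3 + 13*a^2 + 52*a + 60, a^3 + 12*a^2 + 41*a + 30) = a^2 + 11*a + 30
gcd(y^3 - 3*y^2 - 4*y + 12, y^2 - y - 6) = y^2 - y - 6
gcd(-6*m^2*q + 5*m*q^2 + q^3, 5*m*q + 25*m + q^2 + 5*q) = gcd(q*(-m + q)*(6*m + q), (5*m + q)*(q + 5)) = 1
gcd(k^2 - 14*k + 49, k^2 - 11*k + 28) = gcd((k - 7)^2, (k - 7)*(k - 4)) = k - 7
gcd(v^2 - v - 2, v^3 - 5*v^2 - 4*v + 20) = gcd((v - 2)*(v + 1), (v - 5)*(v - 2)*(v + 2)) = v - 2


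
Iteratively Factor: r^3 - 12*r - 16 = (r - 4)*(r^2 + 4*r + 4) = (r - 4)*(r + 2)*(r + 2)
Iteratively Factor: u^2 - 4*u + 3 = (u - 1)*(u - 3)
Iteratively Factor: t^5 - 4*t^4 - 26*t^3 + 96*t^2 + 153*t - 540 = (t - 3)*(t^4 - t^3 - 29*t^2 + 9*t + 180) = (t - 5)*(t - 3)*(t^3 + 4*t^2 - 9*t - 36) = (t - 5)*(t - 3)*(t + 3)*(t^2 + t - 12) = (t - 5)*(t - 3)*(t + 3)*(t + 4)*(t - 3)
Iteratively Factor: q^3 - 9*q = (q)*(q^2 - 9) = q*(q - 3)*(q + 3)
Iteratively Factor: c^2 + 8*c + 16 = (c + 4)*(c + 4)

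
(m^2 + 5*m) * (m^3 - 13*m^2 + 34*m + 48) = m^5 - 8*m^4 - 31*m^3 + 218*m^2 + 240*m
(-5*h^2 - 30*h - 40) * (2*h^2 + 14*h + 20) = -10*h^4 - 130*h^3 - 600*h^2 - 1160*h - 800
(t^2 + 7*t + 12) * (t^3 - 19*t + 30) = t^5 + 7*t^4 - 7*t^3 - 103*t^2 - 18*t + 360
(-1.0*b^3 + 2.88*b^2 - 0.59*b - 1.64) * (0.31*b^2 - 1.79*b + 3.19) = -0.31*b^5 + 2.6828*b^4 - 8.5281*b^3 + 9.7349*b^2 + 1.0535*b - 5.2316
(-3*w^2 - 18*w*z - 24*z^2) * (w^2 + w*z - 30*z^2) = -3*w^4 - 21*w^3*z + 48*w^2*z^2 + 516*w*z^3 + 720*z^4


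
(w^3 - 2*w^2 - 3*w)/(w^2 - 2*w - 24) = w*(-w^2 + 2*w + 3)/(-w^2 + 2*w + 24)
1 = 1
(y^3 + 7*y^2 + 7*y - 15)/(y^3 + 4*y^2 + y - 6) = (y + 5)/(y + 2)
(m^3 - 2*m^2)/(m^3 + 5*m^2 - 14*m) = m/(m + 7)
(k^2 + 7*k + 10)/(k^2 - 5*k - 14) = (k + 5)/(k - 7)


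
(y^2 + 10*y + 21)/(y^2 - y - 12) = (y + 7)/(y - 4)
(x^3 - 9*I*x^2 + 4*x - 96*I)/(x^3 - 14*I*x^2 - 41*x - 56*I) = (x^2 - I*x + 12)/(x^2 - 6*I*x + 7)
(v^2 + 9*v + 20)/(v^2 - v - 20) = (v + 5)/(v - 5)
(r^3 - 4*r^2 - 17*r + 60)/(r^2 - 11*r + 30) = (r^2 + r - 12)/(r - 6)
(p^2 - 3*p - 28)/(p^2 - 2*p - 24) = (p - 7)/(p - 6)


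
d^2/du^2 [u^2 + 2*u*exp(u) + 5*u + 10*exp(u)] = 2*u*exp(u) + 14*exp(u) + 2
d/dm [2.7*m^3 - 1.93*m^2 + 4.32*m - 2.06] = 8.1*m^2 - 3.86*m + 4.32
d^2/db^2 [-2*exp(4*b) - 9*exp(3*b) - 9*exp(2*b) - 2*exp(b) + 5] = (-32*exp(3*b) - 81*exp(2*b) - 36*exp(b) - 2)*exp(b)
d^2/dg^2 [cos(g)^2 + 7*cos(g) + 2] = -7*cos(g) - 2*cos(2*g)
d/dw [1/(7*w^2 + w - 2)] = (-14*w - 1)/(7*w^2 + w - 2)^2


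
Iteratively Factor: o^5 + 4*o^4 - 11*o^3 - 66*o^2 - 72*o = (o + 2)*(o^4 + 2*o^3 - 15*o^2 - 36*o) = o*(o + 2)*(o^3 + 2*o^2 - 15*o - 36) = o*(o + 2)*(o + 3)*(o^2 - o - 12) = o*(o - 4)*(o + 2)*(o + 3)*(o + 3)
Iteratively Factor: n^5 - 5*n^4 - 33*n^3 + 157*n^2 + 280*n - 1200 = (n + 4)*(n^4 - 9*n^3 + 3*n^2 + 145*n - 300) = (n - 3)*(n + 4)*(n^3 - 6*n^2 - 15*n + 100) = (n - 3)*(n + 4)^2*(n^2 - 10*n + 25) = (n - 5)*(n - 3)*(n + 4)^2*(n - 5)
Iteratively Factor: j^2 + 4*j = (j + 4)*(j)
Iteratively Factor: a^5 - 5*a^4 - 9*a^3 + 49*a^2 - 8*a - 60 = (a - 5)*(a^4 - 9*a^2 + 4*a + 12) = (a - 5)*(a - 2)*(a^3 + 2*a^2 - 5*a - 6) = (a - 5)*(a - 2)*(a + 3)*(a^2 - a - 2) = (a - 5)*(a - 2)^2*(a + 3)*(a + 1)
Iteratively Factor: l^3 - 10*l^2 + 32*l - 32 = (l - 4)*(l^2 - 6*l + 8) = (l - 4)*(l - 2)*(l - 4)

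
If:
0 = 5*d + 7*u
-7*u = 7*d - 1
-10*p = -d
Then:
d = 1/2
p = 1/20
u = -5/14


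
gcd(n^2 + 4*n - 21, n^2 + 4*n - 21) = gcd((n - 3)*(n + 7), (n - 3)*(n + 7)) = n^2 + 4*n - 21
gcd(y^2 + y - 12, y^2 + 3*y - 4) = y + 4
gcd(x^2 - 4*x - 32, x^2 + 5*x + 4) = x + 4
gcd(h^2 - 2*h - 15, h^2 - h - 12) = h + 3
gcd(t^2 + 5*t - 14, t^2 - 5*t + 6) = t - 2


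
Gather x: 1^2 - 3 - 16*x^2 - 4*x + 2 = -16*x^2 - 4*x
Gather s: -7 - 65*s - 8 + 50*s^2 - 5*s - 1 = 50*s^2 - 70*s - 16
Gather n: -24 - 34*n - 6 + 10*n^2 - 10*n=10*n^2 - 44*n - 30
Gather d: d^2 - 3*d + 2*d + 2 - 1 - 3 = d^2 - d - 2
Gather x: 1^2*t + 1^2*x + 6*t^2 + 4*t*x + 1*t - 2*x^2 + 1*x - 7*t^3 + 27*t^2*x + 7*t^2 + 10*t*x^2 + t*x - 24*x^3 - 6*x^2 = -7*t^3 + 13*t^2 + 2*t - 24*x^3 + x^2*(10*t - 8) + x*(27*t^2 + 5*t + 2)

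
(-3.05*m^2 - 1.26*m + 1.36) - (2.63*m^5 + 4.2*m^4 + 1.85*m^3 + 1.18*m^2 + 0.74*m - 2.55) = -2.63*m^5 - 4.2*m^4 - 1.85*m^3 - 4.23*m^2 - 2.0*m + 3.91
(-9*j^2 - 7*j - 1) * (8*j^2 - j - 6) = -72*j^4 - 47*j^3 + 53*j^2 + 43*j + 6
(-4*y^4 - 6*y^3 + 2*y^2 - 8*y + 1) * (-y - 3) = 4*y^5 + 18*y^4 + 16*y^3 + 2*y^2 + 23*y - 3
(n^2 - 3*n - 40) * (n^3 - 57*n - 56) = n^5 - 3*n^4 - 97*n^3 + 115*n^2 + 2448*n + 2240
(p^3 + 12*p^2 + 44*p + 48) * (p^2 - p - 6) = p^5 + 11*p^4 + 26*p^3 - 68*p^2 - 312*p - 288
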